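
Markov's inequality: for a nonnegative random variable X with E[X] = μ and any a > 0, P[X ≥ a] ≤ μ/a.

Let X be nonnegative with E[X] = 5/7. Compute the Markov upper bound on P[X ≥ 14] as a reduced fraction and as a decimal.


μ = E[X] = 5/7, a = 14.
Markov: P[X ≥ 14] ≤ μ/a = (5/7)/14 = 5/98.
Numerically: ≈ 0.051.
(Since a = 14 > μ = 0.714, the bound 5/98 is < 1 and informative.)

P[X ≥ 14] ≤ 5/98 ≈ 0.051.


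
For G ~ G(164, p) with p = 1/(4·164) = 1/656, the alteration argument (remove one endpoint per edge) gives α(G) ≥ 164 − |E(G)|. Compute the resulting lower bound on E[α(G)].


E[|E(G)|] = C(164, 2)·p = 13366 · (1/656) = 163/8.
E[α(G)] ≥ n − E[|E(G)|] = 164 − 163/8 = 1149/8.
Numerically: ≈ 143.625000.
(This is only a lower bound; the true E[α(G)] may be larger.)

E[α(G)] ≥ 1149/8 ≈ 143.625000.


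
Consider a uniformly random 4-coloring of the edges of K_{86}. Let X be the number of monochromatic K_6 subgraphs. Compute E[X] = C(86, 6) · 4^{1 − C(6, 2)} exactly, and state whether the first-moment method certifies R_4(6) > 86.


E[X] = C(86, 6) · 4^{1 − 15} = 470155077 · 4^{−14} = 470155077/268435456.
As a reduced fraction: E[X] = 470155077/268435456 ≈ 1.7515.
Is E[X] < 1? NO.
Since E[X] ≥ 1, the first-moment bound is inconclusive at n = 86; it does NOT by itself certify R_4(6) > 86.

E[X] = 470155077/268435456 ≈ 1.7515; E[X] ≥ 1; first-moment method inconclusive here.


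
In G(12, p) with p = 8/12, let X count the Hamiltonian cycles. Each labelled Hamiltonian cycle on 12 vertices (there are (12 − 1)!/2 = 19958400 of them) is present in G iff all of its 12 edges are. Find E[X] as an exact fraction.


K_12 has (12 − 1)!/2 = 19958400 labelled Hamiltonian cycles.
For each such Hamiltonian cycle H, let X_H = 1 if all 12 edges of H are present in G. Then P[X_H = 1] = p^{12} = (2/3)^{12} = 4096/531441.
By linearity of expectation: E[X] = Σ_H E[X_H] = 19958400 · p^{12} = 19958400 · 4096/531441 = 1009254400/6561.
Numerically: E[X] ≈ 1.54e+05.

E[X] = 19958400 · (2/3)^{12} = 1009254400/6561 ≈ 1.54e+05.


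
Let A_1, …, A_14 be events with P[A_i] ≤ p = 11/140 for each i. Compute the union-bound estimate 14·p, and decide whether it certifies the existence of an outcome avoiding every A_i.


Union bound: P[∪_{i=1}^{14} A_i] ≤ Σ_i P[A_i] ≤ 14·p = 14·(11/140) = 11/10.
Numerically: 11/10 ≈ 1.100000.
Is 11/10 < 1? NO.
Since the bound 11/10 is ≥ 1, the union bound is uninformative here; it does NOT by itself certify existence.

14·p = 11/10 ≈ 1.100000; existence NOT certified by the union bound.


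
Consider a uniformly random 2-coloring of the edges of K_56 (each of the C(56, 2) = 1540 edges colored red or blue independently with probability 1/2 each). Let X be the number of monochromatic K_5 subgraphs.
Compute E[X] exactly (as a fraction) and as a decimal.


Let X = Σ_S X_S over the C(56, 5) = 3819816 subsets S of size 5, where X_S = 1 if the K_5 on S is monochromatic.
For a fixed S, the K_5 on S has C(5, 2) = 10 edges. P[all 10 edges red] = (1/2)^10, and likewise for blue, so P[monochromatic] = 2·(1/2)^10 = 2^{1 − 10} = 1/512.
By linearity: E[X] = C(56, 5) · 2^{1 − 10} = 3819816 · 1/512 = 477477/64.
Numerically: E[X] ≈ 7460.578125.

E[X] = C(56,5)·2^(1−C(5,2)) = 477477/64 ≈ 7460.578125.


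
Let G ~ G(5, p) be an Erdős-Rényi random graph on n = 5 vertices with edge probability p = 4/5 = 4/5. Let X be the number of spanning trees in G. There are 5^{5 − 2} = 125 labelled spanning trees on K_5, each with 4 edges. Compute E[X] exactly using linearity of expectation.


K_5 has 5^{5 − 2} = 125 labelled spanning trees.
For each such spanning tree H, let X_H = 1 if all 4 edges of H are present in G. Then P[X_H = 1] = p^{4} = (4/5)^{4} = 256/625.
By linearity: E[X] = Σ_H E[X_H] = 125 · p^{4} = 125 · 256/625 = 256/5.
Numerically: E[X] ≈ 51.2.

E[X] = 125 · (4/5)^{4} = 256/5 ≈ 51.2.


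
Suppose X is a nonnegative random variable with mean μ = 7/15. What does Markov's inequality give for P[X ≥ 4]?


μ = E[X] = 7/15, a = 4.
Markov: P[X ≥ 4] ≤ μ/a = (7/15)/4 = 7/60.
Numerically: ≈ 0.1167.
(Since a = 4 > μ = 0.4667, the bound 7/60 is < 1 and informative.)

P[X ≥ 4] ≤ 7/60 ≈ 0.1167.


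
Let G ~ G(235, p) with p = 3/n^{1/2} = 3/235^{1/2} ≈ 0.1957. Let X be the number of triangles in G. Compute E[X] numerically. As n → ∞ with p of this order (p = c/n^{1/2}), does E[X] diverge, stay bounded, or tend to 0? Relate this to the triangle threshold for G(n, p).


Number of potential triangles: C(235, 3) = 2135445.
Each occurs with probability p³ ≈ (0.1957)³ ≈ 7.4948332e-03.
By linearity: E[X] = C(235, 3)·p³ ≈ 2135445 · 7.4948332e-03 ≈ 16004.80404.
Since α = 1/2 < 1, p = c/n^{1/2} ≫ 1/n is above the triangle threshold p ~ 1/n. Asymptotically E[X] ~ (c³/6)·n^{3(1−α)} = (3³/6)·n^{1.5} → ∞; triangles are abundant w.h.p.

E[X] ≈ 16004.80404; in regime p = Θ(1/n^{1/2}) E[X] diverges (above the triangle threshold p ~ 1/n).


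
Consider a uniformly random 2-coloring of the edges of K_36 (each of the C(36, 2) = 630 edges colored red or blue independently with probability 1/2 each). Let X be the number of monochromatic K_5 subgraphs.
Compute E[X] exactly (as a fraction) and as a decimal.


Let X = Σ_S X_S over the C(36, 5) = 376992 subsets S of size 5, where X_S = 1 if the K_5 on S is monochromatic.
For a fixed S, the K_5 on S has C(5, 2) = 10 edges. P[all 10 edges red] = (1/2)^10, and likewise for blue, so P[monochromatic] = 2·(1/2)^10 = 2^{1 − 10} = 1/512.
Summing: E[X] = C(36, 5) · 2^{1 − 10} = 376992 · 1/512 = 11781/16.
Numerically: E[X] ≈ 736.31250.

E[X] = C(36,5)·2^(1−C(5,2)) = 11781/16 ≈ 736.31250.


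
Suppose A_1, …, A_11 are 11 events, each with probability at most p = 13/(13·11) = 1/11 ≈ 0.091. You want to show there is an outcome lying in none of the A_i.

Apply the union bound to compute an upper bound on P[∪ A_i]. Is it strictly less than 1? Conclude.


Union bound: P[∪_{i=1}^{11} A_i] ≤ Σ_i P[A_i] ≤ 11·p = 11·(1/11) = 1.
Numerically: 1 ≈ 1.000.
Is 1 < 1? NO.
Since the bound 1 is ≥ 1, the union bound is uninformative here; it does NOT by itself certify existence.

11·p = 1 ≈ 1.000; existence NOT certified by the union bound.


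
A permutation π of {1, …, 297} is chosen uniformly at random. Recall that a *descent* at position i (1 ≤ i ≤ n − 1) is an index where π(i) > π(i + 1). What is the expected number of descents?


Write X = Σ X_I over i = 1, …, 296, with X_I the indicator of one descent.
There are 296 indicators.
For each fixed i, the pair (π(i), π(i+1)) is a uniformly random ordered pair of distinct values from {1, …, 297}; by symmetry P[π(i) > π(i+1)] = 1/2.
By linearity: E[X] = 296 · (1/2) = (297 − 1) · (1/2) = 148 ≈ 148.000.

E[X] = 148 = 148.000.


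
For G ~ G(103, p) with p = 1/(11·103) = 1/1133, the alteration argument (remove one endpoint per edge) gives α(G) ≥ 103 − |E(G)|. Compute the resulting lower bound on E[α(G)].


E[|E(G)|] = C(103, 2)·p = 5253 · (1/1133) = 51/11.
E[α(G)] ≥ n − E[|E(G)|] = 103 − 51/11 = 1082/11.
Numerically: ≈ 98.364.
(This is only a lower bound; the true E[α(G)] may be larger.)

E[α(G)] ≥ 1082/11 ≈ 98.364.


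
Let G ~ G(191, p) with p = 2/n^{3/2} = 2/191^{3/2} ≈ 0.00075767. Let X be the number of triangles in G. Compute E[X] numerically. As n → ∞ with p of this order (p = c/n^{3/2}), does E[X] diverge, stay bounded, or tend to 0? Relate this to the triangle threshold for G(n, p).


Number of potential triangles: C(191, 3) = 1143135.
Each occurs with probability p³ ≈ (0.00075767)³ ≈ 4.3495050e-10.
By linearity: E[X] = C(191, 3)·p³ ≈ 1143135 · 4.3495050e-10 ≈ 0.00050.
Since α = 3/2 > 1, p = c/n^{3/2} = o(1/n) is below the triangle threshold p ~ 1/n. Asymptotically E[X] ~ (c³/6)·n^{3(1−α)} = (2³/6)·n^{-1.5} → 0, so by Markov's inequality G has no triangles w.h.p.

E[X] ≈ 0.00050; in regime p = Θ(1/n^{3/2}) E[X] tends to 0 (below the triangle threshold p ~ 1/n).


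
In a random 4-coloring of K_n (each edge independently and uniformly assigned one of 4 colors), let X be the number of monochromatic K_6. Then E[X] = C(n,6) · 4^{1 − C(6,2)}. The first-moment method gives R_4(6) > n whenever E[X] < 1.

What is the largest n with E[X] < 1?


We need C(n, 6) · 4^{1 − 15} < 1, i.e. C(n, 6) < 4^{15 − 1} = 268435456.
Check values of n near the boundary:
  n = 74: C(74, 6) = 185250786; 185250786 < 268435456? YES
  n = 75: C(75, 6) = 201359550; 201359550 < 268435456? YES
  n = 76: C(76, 6) = 218618940; 218618940 < 268435456? YES
  n = 77: C(77, 6) = 237093780; 237093780 < 268435456? YES
  n = 78: C(78, 6) = 256851595; 256851595 < 268435456? YES
  n = 79: C(79, 6) = 277962685; 277962685 < 268435456? NO
The largest n with C(n, 6) < 268435456 is n = 78 (where E[X] = 256851595/268435456 ≈ 0.957). Hence R_4(6) > 78, i.e. R_4(6) ≥ 79.

Largest n = 78; hence R_4(6) > 78.


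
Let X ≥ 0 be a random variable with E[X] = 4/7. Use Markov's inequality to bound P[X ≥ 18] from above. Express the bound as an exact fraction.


μ = E[X] = 4/7, a = 18.
Markov: P[X ≥ 18] ≤ μ/a = (4/7)/18 = 2/63.
Numerically: ≈ 0.032.
(Since a = 18 > μ = 0.571, the bound 2/63 is < 1 and informative.)

P[X ≥ 18] ≤ 2/63 ≈ 0.032.


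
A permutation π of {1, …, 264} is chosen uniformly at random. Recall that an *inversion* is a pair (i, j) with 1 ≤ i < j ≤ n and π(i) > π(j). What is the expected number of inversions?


Write X = Σ X_I over the C(264, 2) = 34716 pairs i < j, with X_I the indicator of one inversion.
There are 34716 indicators.
For each fixed pair i < j, the values π(i) and π(j) are two distinct elements of {1, …, 264} in uniformly random order; by symmetry P[π(i) > π(j)] = 1/2.
By linearity: E[X] = 34716 · (1/2) = C(264, 2) · (1/2) = 34716/2 = 17358 ≈ 17358.000.

E[X] = 17358 = 17358.000.


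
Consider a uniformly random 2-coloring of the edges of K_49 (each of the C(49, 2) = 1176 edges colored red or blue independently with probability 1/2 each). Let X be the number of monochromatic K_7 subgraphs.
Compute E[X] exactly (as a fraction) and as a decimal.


Let X = Σ_S X_S over the C(49, 7) = 85900584 subsets S of size 7, where X_S = 1 if the K_7 on S is monochromatic.
For a fixed S, the K_7 on S has C(7, 2) = 21 edges. P[all 21 edges red] = (1/2)^21, and likewise for blue, so P[monochromatic] = 2·(1/2)^21 = 2^{1 − 21} = 1/1048576.
By linearity: E[X] = C(49, 7) · 2^{1 − 21} = 85900584 · 1/1048576 = 10737573/131072.
Numerically: E[X] ≈ 81.92118.

E[X] = C(49,7)·2^(1−C(7,2)) = 10737573/131072 ≈ 81.92118.


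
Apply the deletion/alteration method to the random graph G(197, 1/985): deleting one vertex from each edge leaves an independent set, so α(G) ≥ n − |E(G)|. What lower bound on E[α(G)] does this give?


E[|E(G)|] = C(197, 2)·p = 19306 · (1/985) = 98/5.
E[α(G)] ≥ n − E[|E(G)|] = 197 − 98/5 = 887/5.
Numerically: ≈ 177.400000.
(This is only a lower bound; the true E[α(G)] may be larger.)

E[α(G)] ≥ 887/5 ≈ 177.400000.


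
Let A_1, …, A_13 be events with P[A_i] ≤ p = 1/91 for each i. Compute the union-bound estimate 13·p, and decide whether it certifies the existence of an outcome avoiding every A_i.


Union bound: P[∪_{i=1}^{13} A_i] ≤ Σ_i P[A_i] ≤ 13·p = 13·(1/91) = 1/7.
Numerically: 1/7 ≈ 0.1429.
Is 1/7 < 1? YES.
Since P[∪ A_i] ≤ 1/7 < 1, the complement has P[∩ A_i^c] ≥ 1 − 1/7 = 6/7 > 0, so some outcome avoids every A_i.

13·p = 1/7 ≈ 0.1429; existence CERTIFIED by the union bound.


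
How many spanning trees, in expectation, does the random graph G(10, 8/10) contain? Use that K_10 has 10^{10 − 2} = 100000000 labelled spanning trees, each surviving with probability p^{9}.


K_10 has 10^{10 − 2} = 100000000 labelled spanning trees.
For each such spanning tree H, let X_H = 1 if all 9 edges of H are present in G. Then P[X_H = 1] = p^{9} = (4/5)^{9} = 262144/1953125.
By linearity: E[X] = Σ_H E[X_H] = 100000000 · p^{9} = 100000000 · 262144/1953125 = 67108864/5.
Numerically: E[X] ≈ 1.34e+07.

E[X] = 100000000 · (4/5)^{9} = 67108864/5 ≈ 1.34e+07.


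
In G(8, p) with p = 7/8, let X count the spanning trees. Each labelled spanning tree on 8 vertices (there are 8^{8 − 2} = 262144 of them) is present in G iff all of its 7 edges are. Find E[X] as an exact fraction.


K_8 has 8^{8 − 2} = 262144 labelled spanning trees.
For each such spanning tree H, let X_H = 1 if all 7 edges of H are present in G. Then P[X_H = 1] = p^{7} = (7/8)^{7} = 823543/2097152.
By linearity: E[X] = Σ_H E[X_H] = 262144 · p^{7} = 262144 · 823543/2097152 = 823543/8.
Numerically: E[X] ≈ 1.0294e+05.

E[X] = 262144 · (7/8)^{7} = 823543/8 ≈ 1.0294e+05.


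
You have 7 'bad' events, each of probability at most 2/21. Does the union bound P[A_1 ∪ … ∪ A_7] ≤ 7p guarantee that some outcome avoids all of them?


Union bound: P[∪_{i=1}^{7} A_i] ≤ Σ_i P[A_i] ≤ 7·p = 7·(2/21) = 2/3.
Numerically: 2/3 ≈ 0.6666667.
Is 2/3 < 1? YES.
Since P[∪ A_i] ≤ 2/3 < 1, the complement has P[∩ A_i^c] ≥ 1 − 2/3 = 1/3 > 0, so some outcome avoids every A_i.

7·p = 2/3 ≈ 0.6666667; existence CERTIFIED by the union bound.


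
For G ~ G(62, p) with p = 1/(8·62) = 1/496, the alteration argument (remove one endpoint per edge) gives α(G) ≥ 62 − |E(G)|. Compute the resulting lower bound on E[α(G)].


E[|E(G)|] = C(62, 2)·p = 1891 · (1/496) = 61/16.
E[α(G)] ≥ n − E[|E(G)|] = 62 − 61/16 = 931/16.
Numerically: ≈ 58.1875.
(This is only a lower bound; the true E[α(G)] may be larger.)

E[α(G)] ≥ 931/16 ≈ 58.1875.


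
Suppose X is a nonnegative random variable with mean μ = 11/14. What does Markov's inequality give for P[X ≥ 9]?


μ = E[X] = 11/14, a = 9.
Markov: P[X ≥ 9] ≤ μ/a = (11/14)/9 = 11/126.
Numerically: ≈ 0.087.
(Since a = 9 > μ = 0.786, the bound 11/126 is < 1 and informative.)

P[X ≥ 9] ≤ 11/126 ≈ 0.087.


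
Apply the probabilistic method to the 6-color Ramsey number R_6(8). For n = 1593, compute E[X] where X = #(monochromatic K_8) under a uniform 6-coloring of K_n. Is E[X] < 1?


E[X] = C(1593, 8) · 6^{1 − 28} = 1010555394551193970323 · 6^{−27} = 1010555394551193970323/1023490369077469249536.
As a reduced fraction: E[X] = 37427977575970147049/37907050706572935168 ≈ 0.98736.
Is E[X] < 1? YES.
Since E[X] < 1, there exists a 6-coloring of K_{1593} with no monochromatic K_8; hence R_6(8) > 1593.

E[X] = 37427977575970147049/37907050706572935168 ≈ 0.98736; E[X] < 1, so R_6(8) > 1593.


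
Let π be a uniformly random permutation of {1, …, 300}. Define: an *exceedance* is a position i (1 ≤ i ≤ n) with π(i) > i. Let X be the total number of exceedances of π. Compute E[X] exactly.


Write X = Σ_{i=1}^{300} X_i, where X_i = 1_{π(i) > i}.
For each fixed i, π(i) is uniform over {1, …, 300} (marginal of a uniform permutation), so P[π(i) > i] = (n − i)/n. Summing: Σ_{i=1}^{300} (n − i)/n = (0 + 1 + … + 299)/300 = 300(300 − 1)/(2·300) = (300 − 1)/2.
Hence E[X] = Σ_{i=1}^{300} (300 − i)/300 = 299/2 ≈ 149.50000.

E[X] = 299/2 = 149.50000.


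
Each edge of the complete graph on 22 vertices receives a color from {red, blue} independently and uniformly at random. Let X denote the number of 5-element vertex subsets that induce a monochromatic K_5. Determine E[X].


Let X = Σ_S X_S over the C(22, 5) = 26334 subsets S of size 5, where X_S = 1 if the K_5 on S is monochromatic.
For a fixed S, the K_5 on S has C(5, 2) = 10 edges. P[all 10 edges red] = (1/2)^10, and likewise for blue, so P[monochromatic] = 2·(1/2)^10 = 2^{1 − 10} = 1/512.
By linearity: E[X] = C(22, 5) · 2^{1 − 10} = 26334 · 1/512 = 13167/256.
Numerically: E[X] ≈ 51.434.

E[X] = C(22,5)·2^(1−C(5,2)) = 13167/256 ≈ 51.434.


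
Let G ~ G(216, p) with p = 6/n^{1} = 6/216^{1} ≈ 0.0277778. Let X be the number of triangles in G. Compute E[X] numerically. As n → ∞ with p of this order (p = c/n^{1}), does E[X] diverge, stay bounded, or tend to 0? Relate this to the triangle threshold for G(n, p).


Number of potential triangles: C(216, 3) = 1656360.
Each occurs with probability p³ ≈ (0.0277778)³ ≈ 2.14334705e-05.
By linearity: E[X] = C(216, 3)·p³ ≈ 1656360 · 2.14334705e-05 ≈ 35.501543.
Here α = 1, so p = 6/n is exactly at the triangle threshold p ~ 1/n. Asymptotically E[X] → c³/6 = 6³/6 = 36 ≈ 36.000000, a bounded constant. In this regime the triangle count is asymptotically Poisson(c³/6).

E[X] ≈ 35.501543; in regime p = Θ(1/n^{1}) E[X] stays bounded (at the triangle threshold p ~ 1/n).


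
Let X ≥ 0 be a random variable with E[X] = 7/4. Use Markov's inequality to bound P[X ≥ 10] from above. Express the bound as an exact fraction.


μ = E[X] = 7/4, a = 10.
Markov: P[X ≥ 10] ≤ μ/a = (7/4)/10 = 7/40.
Numerically: ≈ 0.17500.
(Since a = 10 > μ = 1.75000, the bound 7/40 is < 1 and informative.)

P[X ≥ 10] ≤ 7/40 ≈ 0.17500.


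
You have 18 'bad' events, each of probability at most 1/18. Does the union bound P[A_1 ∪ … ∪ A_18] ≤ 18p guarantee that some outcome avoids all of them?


Union bound: P[∪_{i=1}^{18} A_i] ≤ Σ_i P[A_i] ≤ 18·p = 18·(1/18) = 1.
Numerically: 1 ≈ 1.000000.
Is 1 < 1? NO.
Since the bound 1 is ≥ 1, the union bound is uninformative here; it does NOT by itself certify existence.

18·p = 1 ≈ 1.000000; existence NOT certified by the union bound.


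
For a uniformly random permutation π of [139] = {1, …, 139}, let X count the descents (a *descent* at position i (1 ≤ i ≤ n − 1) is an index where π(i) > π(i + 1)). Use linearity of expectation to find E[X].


Write X = Σ X_I over i = 1, …, 138, with X_I the indicator of one descent.
There are 138 indicators.
For each fixed i, the pair (π(i), π(i+1)) is a uniformly random ordered pair of distinct values from {1, …, 139}; by symmetry P[π(i) > π(i+1)] = 1/2.
By linearity: E[X] = 138 · (1/2) = (139 − 1) · (1/2) = 69 ≈ 69.000000.

E[X] = 69 = 69.000000.


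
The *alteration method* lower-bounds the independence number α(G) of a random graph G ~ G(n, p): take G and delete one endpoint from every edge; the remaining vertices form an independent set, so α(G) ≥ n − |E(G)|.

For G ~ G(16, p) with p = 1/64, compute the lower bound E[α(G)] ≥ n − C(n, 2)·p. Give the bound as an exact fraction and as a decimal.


E[|E(G)|] = C(16, 2)·p = 120 · (1/64) = 15/8.
E[α(G)] ≥ n − E[|E(G)|] = 16 − 15/8 = 113/8.
Numerically: ≈ 14.125.
(This is only a lower bound; the true E[α(G)] may be larger.)

E[α(G)] ≥ 113/8 ≈ 14.125.


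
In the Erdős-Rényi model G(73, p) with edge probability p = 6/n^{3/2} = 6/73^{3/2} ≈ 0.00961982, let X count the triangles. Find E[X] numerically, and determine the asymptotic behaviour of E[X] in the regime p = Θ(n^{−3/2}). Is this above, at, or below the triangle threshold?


Number of potential triangles: C(73, 3) = 62196.
Each occurs with probability p³ ≈ (0.00961982)³ ≈ 8.90227243e-07.
By linearity: E[X] = C(73, 3)·p³ ≈ 62196 · 8.90227243e-07 ≈ 0.055369.
Since α = 3/2 > 1, p = c/n^{3/2} = o(1/n) is below the triangle threshold p ~ 1/n. Asymptotically E[X] ~ (c³/6)·n^{3(1−α)} = (6³/6)·n^{-1.5} → 0, so by Markov's inequality G has no triangles w.h.p.

E[X] ≈ 0.055369; in regime p = Θ(1/n^{3/2}) E[X] tends to 0 (below the triangle threshold p ~ 1/n).


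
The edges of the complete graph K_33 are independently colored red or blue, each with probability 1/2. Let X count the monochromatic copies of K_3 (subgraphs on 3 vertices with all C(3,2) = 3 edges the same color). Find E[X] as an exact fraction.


Let X = Σ_S X_S over the C(33, 3) = 5456 subsets S of size 3, where X_S = 1 if the K_3 on S is monochromatic.
For a fixed S, the K_3 on S has C(3, 2) = 3 edges. P[all 3 edges red] = (1/2)^3, and likewise for blue, so P[monochromatic] = 2·(1/2)^3 = 2^{1 − 3} = 1/4.
By linearity: E[X] = C(33, 3) · 2^{1 − 3} = 5456 · 1/4 = 1364.
Numerically: E[X] ≈ 1364.000.

E[X] = C(33,3)·2^(1−C(3,2)) = 1364 ≈ 1364.000.


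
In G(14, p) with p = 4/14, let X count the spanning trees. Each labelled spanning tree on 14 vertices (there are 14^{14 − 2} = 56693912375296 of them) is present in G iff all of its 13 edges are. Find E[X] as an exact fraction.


K_14 has 14^{14 − 2} = 56693912375296 labelled spanning trees.
For each such spanning tree H, let X_H = 1 if all 13 edges of H are present in G. Then P[X_H = 1] = p^{13} = (2/7)^{13} = 8192/96889010407.
Summing the indicators: E[X] = Σ_H E[X_H] = 56693912375296 · p^{13} = 56693912375296 · 8192/96889010407 = 33554432/7.
Numerically: E[X] ≈ 4.79e+06.

E[X] = 56693912375296 · (2/7)^{13} = 33554432/7 ≈ 4.79e+06.


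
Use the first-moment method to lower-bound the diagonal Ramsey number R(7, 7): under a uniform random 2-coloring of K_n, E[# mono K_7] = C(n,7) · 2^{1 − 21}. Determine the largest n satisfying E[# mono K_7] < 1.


We need C(n, 7) · 2^{1 − 21} < 1, i.e. C(n, 7) < 2^{21 − 1} = 1048576.
Check values of n near the boundary:
  n = 24: C(24, 7) = 346104; 346104 < 1048576? YES
  n = 25: C(25, 7) = 480700; 480700 < 1048576? YES
  n = 26: C(26, 7) = 657800; 657800 < 1048576? YES
  n = 27: C(27, 7) = 888030; 888030 < 1048576? YES
  n = 28: C(28, 7) = 1184040; 1184040 < 1048576? NO
  n = 29: C(29, 7) = 1560780; 1560780 < 1048576? NO
  n = 30: C(30, 7) = 2035800; 2035800 < 1048576? NO
The largest n with C(n, 7) < 1048576 is n = 27 (where E[X] = 444015/524288 ≈ 0.8468914). Hence R(7, 7) > 27, i.e. R(7, 7) ≥ 28.

Largest n = 27; hence R(7, 7) > 27.


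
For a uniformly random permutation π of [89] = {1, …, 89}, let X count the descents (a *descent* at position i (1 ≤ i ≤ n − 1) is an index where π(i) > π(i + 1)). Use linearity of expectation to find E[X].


Write X = Σ X_I over i = 1, …, 88, with X_I the indicator of one descent.
There are 88 indicators.
For each fixed i, the pair (π(i), π(i+1)) is a uniformly random ordered pair of distinct values from {1, …, 89}; by symmetry P[π(i) > π(i+1)] = 1/2.
By linearity: E[X] = 88 · (1/2) = (89 − 1) · (1/2) = 44 ≈ 44.000000.

E[X] = 44 = 44.000000.


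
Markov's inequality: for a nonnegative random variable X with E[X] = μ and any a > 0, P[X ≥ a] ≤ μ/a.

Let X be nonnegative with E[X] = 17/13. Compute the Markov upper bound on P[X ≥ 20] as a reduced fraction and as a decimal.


μ = E[X] = 17/13, a = 20.
Markov: P[X ≥ 20] ≤ μ/a = (17/13)/20 = 17/260.
Numerically: ≈ 0.0654.
(Since a = 20 > μ = 1.3077, the bound 17/260 is < 1 and informative.)

P[X ≥ 20] ≤ 17/260 ≈ 0.0654.


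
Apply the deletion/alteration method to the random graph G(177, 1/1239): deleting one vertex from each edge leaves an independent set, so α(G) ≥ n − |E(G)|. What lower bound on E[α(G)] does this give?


E[|E(G)|] = C(177, 2)·p = 15576 · (1/1239) = 88/7.
E[α(G)] ≥ n − E[|E(G)|] = 177 − 88/7 = 1151/7.
Numerically: ≈ 164.429.
(This is only a lower bound; the true E[α(G)] may be larger.)

E[α(G)] ≥ 1151/7 ≈ 164.429.


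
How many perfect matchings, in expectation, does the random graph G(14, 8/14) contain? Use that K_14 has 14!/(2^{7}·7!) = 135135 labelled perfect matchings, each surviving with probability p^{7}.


K_14 has 14!/(2^{7}·7!) = 135135 labelled perfect matchings.
For each such perfect matching H, let X_H = 1 if all 7 edges of H are present in G. Then P[X_H = 1] = p^{7} = (4/7)^{7} = 16384/823543.
By linearity of expectation: E[X] = Σ_H E[X_H] = 135135 · p^{7} = 135135 · 16384/823543 = 316293120/117649.
Numerically: E[X] ≈ 2688.45.

E[X] = 135135 · (4/7)^{7} = 316293120/117649 ≈ 2688.45.


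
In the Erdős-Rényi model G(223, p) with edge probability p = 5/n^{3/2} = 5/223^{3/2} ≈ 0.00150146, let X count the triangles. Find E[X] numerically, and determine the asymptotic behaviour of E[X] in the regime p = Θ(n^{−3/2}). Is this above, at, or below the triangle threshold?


Number of potential triangles: C(223, 3) = 1823471.
Each occurs with probability p³ ≈ (0.00150146)³ ≈ 3.38483988e-09.
By linearity: E[X] = C(223, 3)·p³ ≈ 1823471 · 3.38483988e-09 ≈ 0.006172.
Since α = 3/2 > 1, p = c/n^{3/2} = o(1/n) is below the triangle threshold p ~ 1/n. Asymptotically E[X] ~ (c³/6)·n^{3(1−α)} = (5³/6)·n^{-1.5} → 0, so by Markov's inequality G has no triangles w.h.p.

E[X] ≈ 0.006172; in regime p = Θ(1/n^{3/2}) E[X] tends to 0 (below the triangle threshold p ~ 1/n).


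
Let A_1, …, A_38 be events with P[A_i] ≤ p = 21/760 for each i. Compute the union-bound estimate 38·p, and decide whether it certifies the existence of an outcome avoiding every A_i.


Union bound: P[∪_{i=1}^{38} A_i] ≤ Σ_i P[A_i] ≤ 38·p = 38·(21/760) = 21/20.
Numerically: 21/20 ≈ 1.0500000.
Is 21/20 < 1? NO.
Since the bound 21/20 is ≥ 1, the union bound is uninformative here; it does NOT by itself certify existence.

38·p = 21/20 ≈ 1.0500000; existence NOT certified by the union bound.


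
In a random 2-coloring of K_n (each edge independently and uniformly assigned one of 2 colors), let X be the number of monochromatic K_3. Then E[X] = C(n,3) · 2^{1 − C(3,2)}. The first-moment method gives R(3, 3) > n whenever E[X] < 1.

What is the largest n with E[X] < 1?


We need C(n, 3) · 2^{1 − 3} < 1, i.e. C(n, 3) < 2^{3 − 1} = 4.
Check values of n near the boundary:
  n = 3: C(3, 3) = 1; 1 < 4? YES
  n = 4: C(4, 3) = 4; 4 < 4? NO
The largest n with C(n, 3) < 4 is n = 3 (where E[X] = 1/4 ≈ 0.25000). Hence R(3, 3) > 3, i.e. R(3, 3) ≥ 4.

Largest n = 3; hence R(3, 3) > 3.


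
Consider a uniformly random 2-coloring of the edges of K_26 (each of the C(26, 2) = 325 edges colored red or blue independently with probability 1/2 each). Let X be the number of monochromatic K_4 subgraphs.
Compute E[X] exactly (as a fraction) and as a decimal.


Let X = Σ_S X_S over the C(26, 4) = 14950 subsets S of size 4, where X_S = 1 if the K_4 on S is monochromatic.
For a fixed S, the K_4 on S has C(4, 2) = 6 edges. P[all 6 edges red] = (1/2)^6, and likewise for blue, so P[monochromatic] = 2·(1/2)^6 = 2^{1 − 6} = 1/32.
By linearity: E[X] = C(26, 4) · 2^{1 − 6} = 14950 · 1/32 = 7475/16.
Numerically: E[X] ≈ 467.18750.

E[X] = C(26,4)·2^(1−C(4,2)) = 7475/16 ≈ 467.18750.


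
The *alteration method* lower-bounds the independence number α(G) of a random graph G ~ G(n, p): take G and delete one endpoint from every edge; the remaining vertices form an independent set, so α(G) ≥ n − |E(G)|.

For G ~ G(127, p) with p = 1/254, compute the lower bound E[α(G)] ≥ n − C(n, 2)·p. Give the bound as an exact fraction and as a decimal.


E[|E(G)|] = C(127, 2)·p = 8001 · (1/254) = 63/2.
E[α(G)] ≥ n − E[|E(G)|] = 127 − 63/2 = 191/2.
Numerically: ≈ 95.500000.
(This is only a lower bound; the true E[α(G)] may be larger.)

E[α(G)] ≥ 191/2 ≈ 95.500000.


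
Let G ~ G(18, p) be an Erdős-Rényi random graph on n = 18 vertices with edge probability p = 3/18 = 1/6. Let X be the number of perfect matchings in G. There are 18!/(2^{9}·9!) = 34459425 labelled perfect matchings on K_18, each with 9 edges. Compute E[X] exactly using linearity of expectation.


K_18 has 18!/(2^{9}·9!) = 34459425 labelled perfect matchings.
For each such perfect matching H, let X_H = 1 if all 9 edges of H are present in G. Then P[X_H = 1] = p^{9} = (1/6)^{9} = 1/10077696.
By linearity of expectation: E[X] = Σ_H E[X_H] = 34459425 · p^{9} = 34459425 · 1/10077696 = 425425/124416.
Numerically: E[X] ≈ 3.4194.

E[X] = 34459425 · (1/6)^{9} = 425425/124416 ≈ 3.4194.


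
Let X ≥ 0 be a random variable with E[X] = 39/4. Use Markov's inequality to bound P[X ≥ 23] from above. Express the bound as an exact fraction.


μ = E[X] = 39/4, a = 23.
Markov: P[X ≥ 23] ≤ μ/a = (39/4)/23 = 39/92.
Numerically: ≈ 0.424.
(Since a = 23 > μ = 9.750, the bound 39/92 is < 1 and informative.)

P[X ≥ 23] ≤ 39/92 ≈ 0.424.


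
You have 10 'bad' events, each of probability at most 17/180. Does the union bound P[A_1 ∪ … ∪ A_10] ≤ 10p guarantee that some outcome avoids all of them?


Union bound: P[∪_{i=1}^{10} A_i] ≤ Σ_i P[A_i] ≤ 10·p = 10·(17/180) = 17/18.
Numerically: 17/18 ≈ 0.9444444.
Is 17/18 < 1? YES.
Since P[∪ A_i] ≤ 17/18 < 1, the complement has P[∩ A_i^c] ≥ 1 − 17/18 = 1/18 > 0, so some outcome avoids every A_i.

10·p = 17/18 ≈ 0.9444444; existence CERTIFIED by the union bound.


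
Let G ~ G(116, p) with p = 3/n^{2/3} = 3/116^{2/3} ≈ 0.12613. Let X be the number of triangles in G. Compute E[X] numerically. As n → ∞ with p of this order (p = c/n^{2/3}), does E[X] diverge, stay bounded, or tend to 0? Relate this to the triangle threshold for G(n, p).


Number of potential triangles: C(116, 3) = 253460.
Each occurs with probability p³ ≈ (0.12613)³ ≈ 2.0065398e-03.
By linearity: E[X] = C(116, 3)·p³ ≈ 253460 · 2.0065398e-03 ≈ 508.57759.
Since α = 2/3 < 1, p = c/n^{2/3} ≫ 1/n is above the triangle threshold p ~ 1/n. Asymptotically E[X] ~ (c³/6)·n^{3(1−α)} = (3³/6)·n^{1} → ∞; triangles are abundant w.h.p.

E[X] ≈ 508.57759; in regime p = Θ(1/n^{2/3}) E[X] diverges (above the triangle threshold p ~ 1/n).


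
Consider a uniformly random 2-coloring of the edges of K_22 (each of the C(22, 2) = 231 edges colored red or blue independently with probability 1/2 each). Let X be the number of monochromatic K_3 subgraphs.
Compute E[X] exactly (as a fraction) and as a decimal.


Let X = Σ_S X_S over the C(22, 3) = 1540 subsets S of size 3, where X_S = 1 if the K_3 on S is monochromatic.
For a fixed S, the K_3 on S has C(3, 2) = 3 edges. P[all 3 edges red] = (1/2)^3, and likewise for blue, so P[monochromatic] = 2·(1/2)^3 = 2^{1 − 3} = 1/4.
By linearity: E[X] = C(22, 3) · 2^{1 − 3} = 1540 · 1/4 = 385.
Numerically: E[X] ≈ 385.000000.

E[X] = C(22,3)·2^(1−C(3,2)) = 385 ≈ 385.000000.


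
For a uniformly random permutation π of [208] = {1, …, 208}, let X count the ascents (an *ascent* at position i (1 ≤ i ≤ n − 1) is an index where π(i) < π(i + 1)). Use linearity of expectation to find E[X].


Write X = Σ X_I over i = 1, …, 207, with X_I the indicator of one ascent.
There are 207 indicators.
For each fixed i, the pair (π(i), π(i+1)) is a uniformly random ordered pair of distinct values from {1, …, 208}; by symmetry P[π(i) < π(i+1)] = 1/2.
By linearity: E[X] = 207 · (1/2) = (208 − 1) · (1/2) = 207/2 ≈ 103.500000.

E[X] = 207/2 = 103.500000.


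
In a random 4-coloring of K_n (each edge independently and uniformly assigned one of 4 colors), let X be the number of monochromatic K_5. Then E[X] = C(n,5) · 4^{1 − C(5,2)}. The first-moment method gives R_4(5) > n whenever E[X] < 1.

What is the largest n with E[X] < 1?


We need C(n, 5) · 4^{1 − 10} < 1, i.e. C(n, 5) < 4^{10 − 1} = 262144.
Check values of n near the boundary:
  n = 32: C(32, 5) = 201376; 201376 < 262144? YES
  n = 33: C(33, 5) = 237336; 237336 < 262144? YES
  n = 34: C(34, 5) = 278256; 278256 < 262144? NO
  n = 35: C(35, 5) = 324632; 324632 < 262144? NO
The largest n with C(n, 5) < 262144 is n = 33 (where E[X] = 29667/32768 ≈ 0.9054). Hence R_4(5) > 33, i.e. R_4(5) ≥ 34.

Largest n = 33; hence R_4(5) > 33.


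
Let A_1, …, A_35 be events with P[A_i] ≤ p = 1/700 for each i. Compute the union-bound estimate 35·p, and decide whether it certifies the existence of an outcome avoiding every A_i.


Union bound: P[∪_{i=1}^{35} A_i] ≤ Σ_i P[A_i] ≤ 35·p = 35·(1/700) = 1/20.
Numerically: 1/20 ≈ 0.050000.
Is 1/20 < 1? YES.
Since P[∪ A_i] ≤ 1/20 < 1, the complement has P[∩ A_i^c] ≥ 1 − 1/20 = 19/20 > 0, so some outcome avoids every A_i.

35·p = 1/20 ≈ 0.050000; existence CERTIFIED by the union bound.


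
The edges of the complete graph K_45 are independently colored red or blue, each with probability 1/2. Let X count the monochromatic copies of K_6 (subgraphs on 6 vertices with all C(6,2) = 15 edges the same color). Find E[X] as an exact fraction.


Let X = Σ_S X_S over the C(45, 6) = 8145060 subsets S of size 6, where X_S = 1 if the K_6 on S is monochromatic.
For a fixed S, the K_6 on S has C(6, 2) = 15 edges. P[all 15 edges red] = (1/2)^15, and likewise for blue, so P[monochromatic] = 2·(1/2)^15 = 2^{1 − 15} = 1/16384.
By linearity: E[X] = C(45, 6) · 2^{1 − 15} = 8145060 · 1/16384 = 2036265/4096.
Numerically: E[X] ≈ 497.135.

E[X] = C(45,6)·2^(1−C(6,2)) = 2036265/4096 ≈ 497.135.


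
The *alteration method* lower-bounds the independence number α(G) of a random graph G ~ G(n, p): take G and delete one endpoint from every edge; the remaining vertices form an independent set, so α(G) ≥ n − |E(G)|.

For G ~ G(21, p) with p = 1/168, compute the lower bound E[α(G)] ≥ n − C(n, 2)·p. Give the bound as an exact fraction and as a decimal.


E[|E(G)|] = C(21, 2)·p = 210 · (1/168) = 5/4.
E[α(G)] ≥ n − E[|E(G)|] = 21 − 5/4 = 79/4.
Numerically: ≈ 19.75000.
(This is only a lower bound; the true E[α(G)] may be larger.)

E[α(G)] ≥ 79/4 ≈ 19.75000.


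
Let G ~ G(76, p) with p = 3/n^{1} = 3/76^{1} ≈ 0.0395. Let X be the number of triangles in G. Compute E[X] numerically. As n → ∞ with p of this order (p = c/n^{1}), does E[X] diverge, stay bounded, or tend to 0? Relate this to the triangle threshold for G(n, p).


Number of potential triangles: C(76, 3) = 70300.
Each occurs with probability p³ ≈ (0.0395)³ ≈ 6.15068e-05.
By linearity: E[X] = C(76, 3)·p³ ≈ 70300 · 6.15068e-05 ≈ 4.324.
Here α = 1, so p = 3/n is exactly at the triangle threshold p ~ 1/n. Asymptotically E[X] → c³/6 = 3³/6 = 9/2 ≈ 4.500, a bounded constant. In this regime the triangle count is asymptotically Poisson(c³/6).

E[X] ≈ 4.324; in regime p = Θ(1/n^{1}) E[X] stays bounded (at the triangle threshold p ~ 1/n).


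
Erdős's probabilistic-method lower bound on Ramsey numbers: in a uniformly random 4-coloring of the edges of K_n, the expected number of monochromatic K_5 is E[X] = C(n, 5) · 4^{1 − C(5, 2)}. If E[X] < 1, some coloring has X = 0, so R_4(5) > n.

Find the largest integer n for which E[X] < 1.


We need C(n, 5) · 4^{1 − 10} < 1, i.e. C(n, 5) < 4^{10 − 1} = 262144.
Check values of n near the boundary:
  n = 29: C(29, 5) = 118755; 118755 < 262144? YES
  n = 30: C(30, 5) = 142506; 142506 < 262144? YES
  n = 31: C(31, 5) = 169911; 169911 < 262144? YES
  n = 32: C(32, 5) = 201376; 201376 < 262144? YES
  n = 33: C(33, 5) = 237336; 237336 < 262144? YES
  n = 34: C(34, 5) = 278256; 278256 < 262144? NO
The largest n with C(n, 5) < 262144 is n = 33 (where E[X] = 29667/32768 ≈ 0.905). Hence R_4(5) > 33, i.e. R_4(5) ≥ 34.

Largest n = 33; hence R_4(5) > 33.


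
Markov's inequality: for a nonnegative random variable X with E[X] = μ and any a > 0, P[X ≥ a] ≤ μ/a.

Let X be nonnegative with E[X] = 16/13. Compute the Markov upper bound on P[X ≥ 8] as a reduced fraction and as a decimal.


μ = E[X] = 16/13, a = 8.
Markov: P[X ≥ 8] ≤ μ/a = (16/13)/8 = 2/13.
Numerically: ≈ 0.153846.
(Since a = 8 > μ = 1.230769, the bound 2/13 is < 1 and informative.)

P[X ≥ 8] ≤ 2/13 ≈ 0.153846.


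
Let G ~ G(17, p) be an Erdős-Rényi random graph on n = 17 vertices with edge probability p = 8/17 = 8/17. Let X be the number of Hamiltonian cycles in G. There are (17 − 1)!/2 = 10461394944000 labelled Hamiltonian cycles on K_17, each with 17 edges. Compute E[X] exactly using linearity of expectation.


K_17 has (17 − 1)!/2 = 10461394944000 labelled Hamiltonian cycles.
For each such Hamiltonian cycle H, let X_H = 1 if all 17 edges of H are present in G. Then P[X_H = 1] = p^{17} = (8/17)^{17} = 2251799813685248/827240261886336764177.
By linearity of expectation: E[X] = Σ_H E[X_H] = 10461394944000 · p^{17} = 10461394944000 · 2251799813685248/827240261886336764177 = 23556967185786995434586112000/827240261886336764177.
Numerically: E[X] ≈ 2.85e+07.

E[X] = 10461394944000 · (8/17)^{17} = 23556967185786995434586112000/827240261886336764177 ≈ 2.85e+07.


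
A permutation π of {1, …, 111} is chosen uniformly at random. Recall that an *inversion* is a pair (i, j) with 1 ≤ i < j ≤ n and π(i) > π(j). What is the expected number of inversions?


Write X = Σ X_I over the C(111, 2) = 6105 pairs i < j, with X_I the indicator of one inversion.
There are 6105 indicators.
For each fixed pair i < j, the values π(i) and π(j) are two distinct elements of {1, …, 111} in uniformly random order; by symmetry P[π(i) > π(j)] = 1/2.
By linearity: E[X] = 6105 · (1/2) = C(111, 2) · (1/2) = 6105/2 = 6105/2 ≈ 3052.50000.

E[X] = 6105/2 = 3052.50000.


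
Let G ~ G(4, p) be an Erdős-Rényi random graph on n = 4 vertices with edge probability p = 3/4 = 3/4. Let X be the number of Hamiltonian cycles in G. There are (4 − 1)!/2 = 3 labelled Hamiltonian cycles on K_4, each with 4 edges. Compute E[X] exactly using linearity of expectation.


K_4 has (4 − 1)!/2 = 3 labelled Hamiltonian cycles.
For each such Hamiltonian cycle H, let X_H = 1 if all 4 edges of H are present in G. Then P[X_H = 1] = p^{4} = (3/4)^{4} = 81/256.
Summing the indicators: E[X] = Σ_H E[X_H] = 3 · p^{4} = 3 · 81/256 = 243/256.
Numerically: E[X] ≈ 0.94922.

E[X] = 3 · (3/4)^{4} = 243/256 ≈ 0.94922.


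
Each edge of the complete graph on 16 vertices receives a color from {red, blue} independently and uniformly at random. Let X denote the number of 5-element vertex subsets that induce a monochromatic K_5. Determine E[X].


Let X = Σ_S X_S over the C(16, 5) = 4368 subsets S of size 5, where X_S = 1 if the K_5 on S is monochromatic.
For a fixed S, the K_5 on S has C(5, 2) = 10 edges. P[all 10 edges red] = (1/2)^10, and likewise for blue, so P[monochromatic] = 2·(1/2)^10 = 2^{1 − 10} = 1/512.
By linearity: E[X] = C(16, 5) · 2^{1 − 10} = 4368 · 1/512 = 273/32.
Numerically: E[X] ≈ 8.5312.

E[X] = C(16,5)·2^(1−C(5,2)) = 273/32 ≈ 8.5312.


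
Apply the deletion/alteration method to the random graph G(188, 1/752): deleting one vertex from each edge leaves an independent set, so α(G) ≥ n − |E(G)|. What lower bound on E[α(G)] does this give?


E[|E(G)|] = C(188, 2)·p = 17578 · (1/752) = 187/8.
E[α(G)] ≥ n − E[|E(G)|] = 188 − 187/8 = 1317/8.
Numerically: ≈ 164.6250.
(This is only a lower bound; the true E[α(G)] may be larger.)

E[α(G)] ≥ 1317/8 ≈ 164.6250.


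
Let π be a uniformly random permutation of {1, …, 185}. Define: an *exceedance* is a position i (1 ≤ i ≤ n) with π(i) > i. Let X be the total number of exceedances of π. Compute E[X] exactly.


Write X = Σ_{i=1}^{185} X_i, where X_i = 1_{π(i) > i}.
For each fixed i, π(i) is uniform over {1, …, 185} (marginal of a uniform permutation), so P[π(i) > i] = (n − i)/n. Summing: Σ_{i=1}^{185} (n − i)/n = (0 + 1 + … + 184)/185 = 185(185 − 1)/(2·185) = (185 − 1)/2.
Hence E[X] = Σ_{i=1}^{185} (185 − i)/185 = 92 ≈ 92.00000.

E[X] = 92 = 92.00000.


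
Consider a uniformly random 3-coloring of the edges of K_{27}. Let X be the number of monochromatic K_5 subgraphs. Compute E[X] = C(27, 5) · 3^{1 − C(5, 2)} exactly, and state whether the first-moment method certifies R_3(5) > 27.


E[X] = C(27, 5) · 3^{1 − 10} = 80730 · 3^{−9} = 80730/19683.
As a reduced fraction: E[X] = 2990/729 ≈ 4.10151.
Is E[X] < 1? NO.
Since E[X] ≥ 1, the first-moment bound is inconclusive at n = 27; it does NOT by itself certify R_3(5) > 27.

E[X] = 2990/729 ≈ 4.10151; E[X] ≥ 1; first-moment method inconclusive here.


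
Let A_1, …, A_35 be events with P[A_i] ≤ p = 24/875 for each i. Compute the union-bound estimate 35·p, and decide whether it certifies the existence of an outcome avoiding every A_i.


Union bound: P[∪_{i=1}^{35} A_i] ≤ Σ_i P[A_i] ≤ 35·p = 35·(24/875) = 24/25.
Numerically: 24/25 ≈ 0.9600000.
Is 24/25 < 1? YES.
Since P[∪ A_i] ≤ 24/25 < 1, the complement has P[∩ A_i^c] ≥ 1 − 24/25 = 1/25 > 0, so some outcome avoids every A_i.

35·p = 24/25 ≈ 0.9600000; existence CERTIFIED by the union bound.
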